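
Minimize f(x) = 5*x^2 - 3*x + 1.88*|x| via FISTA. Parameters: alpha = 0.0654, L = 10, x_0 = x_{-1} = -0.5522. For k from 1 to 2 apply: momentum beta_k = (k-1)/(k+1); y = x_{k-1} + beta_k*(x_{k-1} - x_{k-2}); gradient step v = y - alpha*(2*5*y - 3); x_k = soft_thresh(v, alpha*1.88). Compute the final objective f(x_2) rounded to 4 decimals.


FISTA on f(x) = 5*x^2 - 3*x + 1.88*|x|
L = 10, alpha = 0.0654
Iteration 1: beta = 0.0, y = -0.5522 + 0.0*(-0.5522 + 0.5522) = -0.5522
  grad(y) = -8.522, v = y - alpha*grad = 0.0051
  prox(v) = soft_thresh(0.0051, 0.123) = 0.0
Iteration 2: beta = 0.3333, y = 0.0 + 0.3333*(0.0 + 0.5522) = 0.1841
  grad(y) = -1.1593, v = y - alpha*grad = 0.2599
  prox(v) = soft_thresh(0.2599, 0.123) = 0.1369
f(x_2) = 5*0.1369^2 - 3*0.1369 + 1.88*|0.1369| = -0.0596


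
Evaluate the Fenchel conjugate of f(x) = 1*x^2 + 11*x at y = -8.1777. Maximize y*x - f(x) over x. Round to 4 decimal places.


f*(y) = sup_x {y*x - a*x^2 - b*x} = sup_x {(y-b)*x - a*x^2}
FOC: (y - b) - 2a*x = 0 => x* = (y - b)/(2a)
x* = (-8.1777 - 11)/(2*1) = -9.5889
f*(-8.1777) = (y-b)^2/(4a) = (-8.1777 - 11)^2/(4*1)
= 367.7842/4 = 91.946


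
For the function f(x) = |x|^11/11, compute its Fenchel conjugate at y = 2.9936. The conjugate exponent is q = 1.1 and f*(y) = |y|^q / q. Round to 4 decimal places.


The conjugate exponent q satisfies 1/p + 1/q = 1.
p = 11, so q = 11/(11 - 1) = 1.1
|y|^q = 2.9936^1.1 = 3.3405
f*(2.9936) = 3.3405 / 1.1 = 3.0368


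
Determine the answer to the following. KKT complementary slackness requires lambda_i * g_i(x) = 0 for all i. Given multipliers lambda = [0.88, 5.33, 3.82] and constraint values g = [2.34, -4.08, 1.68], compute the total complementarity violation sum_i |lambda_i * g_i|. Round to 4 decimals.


KKT complementary slackness check:
lambda_1 * g_1 = 0.88 * 2.34 = 2.0592
lambda_2 * g_2 = 5.33 * -4.08 = -21.7464
lambda_3 * g_3 = 3.82 * 1.68 = 6.4176
Total violation = 2.0592 + 21.7464 + 6.4176 = 30.2232


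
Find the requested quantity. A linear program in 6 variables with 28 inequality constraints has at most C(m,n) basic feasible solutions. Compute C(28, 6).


Each vertex corresponds to some choice of n active constraints out of m, so the number of vertices is at most C(m, n) = m! / (n!(m-n)!).
m = 28, n = 6
Numerator: 28 * 27 * 26 * 25 * 24 * 23
Denominator: 6! = 720
C(28, 6) = 376740


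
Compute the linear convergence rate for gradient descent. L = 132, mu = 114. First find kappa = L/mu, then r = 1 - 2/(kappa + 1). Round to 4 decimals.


Step 1: Compute the condition number.
kappa = L/mu = 132/114 = 1.1579
Step 2: Compute the convergence rate.
r = 1 - 2/(kappa + 1) = 1 - 2*mu/(L + mu) = (L - mu)/(L + mu) = 18/246 = 0.0732


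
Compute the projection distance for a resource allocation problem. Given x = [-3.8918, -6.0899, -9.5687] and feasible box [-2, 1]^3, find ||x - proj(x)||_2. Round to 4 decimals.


Project each component onto [-2, 1].
clip(-3.8918) = -2.0, clip(-6.0899) = -2.0, clip(-9.5687) = -2.0
Projection = [-2.0, -2.0, -2.0]
Squared diffs: [3.5789, 16.7273, 57.2852]
Distance = sqrt(77.5914) = 8.8086


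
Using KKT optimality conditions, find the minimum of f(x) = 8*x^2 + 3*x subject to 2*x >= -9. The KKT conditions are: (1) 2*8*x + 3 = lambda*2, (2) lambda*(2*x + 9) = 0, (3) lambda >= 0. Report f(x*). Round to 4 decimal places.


Step 1: Try lambda = 0 (constraint inactive).
Stationarity: 2*8*x + 3 = 0
x* = -3/(2*8) = -0.1875
Check constraint: 2*-0.1875 = -0.375 >= -9 -- satisfied.
Step 2: Compute optimal value.
f(x*) = 8*(-0.1875)^2 + 3*(-0.1875) = -0.2813


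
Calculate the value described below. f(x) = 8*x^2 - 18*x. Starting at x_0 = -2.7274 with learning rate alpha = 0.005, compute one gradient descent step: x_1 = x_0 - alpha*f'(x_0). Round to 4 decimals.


We compute the gradient at x_0 and apply the update.
f'(x) = 16*x - 18
f'(-2.7274) = 16*-2.7274 - 18 = -61.6384
x_1 = -2.7274 - 0.005*-61.6384 = -2.4192


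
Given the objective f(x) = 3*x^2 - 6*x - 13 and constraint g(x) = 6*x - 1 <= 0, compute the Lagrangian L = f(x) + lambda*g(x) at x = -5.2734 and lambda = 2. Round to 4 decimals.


Step 1: Evaluate f(x).
f(-5.2734) = 3*(-5.2734)^2 - 6*(-5.2734) - 13 = 102.0666
Step 2: Evaluate g(x).
g(-5.2734) = 6*-5.2734 - 1 = -32.6404
Step 3: Compute Lagrangian.
L = 102.0666 + 2*-32.6404 = 36.7858


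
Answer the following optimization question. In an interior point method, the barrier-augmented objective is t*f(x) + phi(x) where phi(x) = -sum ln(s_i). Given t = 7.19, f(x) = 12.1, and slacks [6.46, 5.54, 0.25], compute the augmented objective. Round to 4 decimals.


Step 1: Compute log-barrier.
ln values: [1.8656, 1.712, -1.3863]
phi = -(1.8656 + 1.712 - 1.3863) = -2.1913
Step 2: Compute augmented objective.
t*f(x) = 7.19*12.1 = 86.999
Total = 86.999 - 2.1913 = 84.8077


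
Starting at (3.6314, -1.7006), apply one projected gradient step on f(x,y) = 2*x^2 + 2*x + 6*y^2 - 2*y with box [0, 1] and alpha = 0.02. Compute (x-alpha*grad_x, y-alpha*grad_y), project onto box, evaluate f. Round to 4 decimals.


Step 1: Compute gradient at (3.6314, -1.7006).
grad_x = 2*2*3.6314 + 2 = 16.5256
grad_y = 2*6*-1.7006 - 2 = -22.4072
Step 2: Gradient step.
x_raw = 3.6314 - 0.02*16.5256 = 3.3009
y_raw = -1.7006 - 0.02*-22.4072 = -1.2525
Step 3: Project onto [0, 1].
x_proj = clip(3.3009) = 1.0
y_proj = clip(-1.2525) = 0.0
Step 4: Evaluate f.
f(1.0, 0.0) = 4.0


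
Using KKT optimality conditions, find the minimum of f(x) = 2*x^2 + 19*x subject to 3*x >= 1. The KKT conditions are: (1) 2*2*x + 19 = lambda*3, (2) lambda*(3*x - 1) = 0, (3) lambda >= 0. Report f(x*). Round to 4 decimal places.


Step 1: Try lambda = 0 (constraint inactive).
x_unc = -19/(2*2) = -4.75
Check: 3*-4.75 = -14.25 < 1 -- violated!
Step 2: Constraint must be active: 3*x = 1
x* = 1/3 = 0.3333 (rounded; the exact value 1/3 is used below)
lambda = (2*2*(1/3) + 19)/3 = 6.7778
Step 3: Compute optimal value.
f(x*) = 2*(1/3)^2 + 19*(1/3) = 6.5556


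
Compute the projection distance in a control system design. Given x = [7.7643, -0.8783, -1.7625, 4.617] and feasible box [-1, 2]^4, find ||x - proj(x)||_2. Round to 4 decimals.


Project each component onto [-1, 2].
clip(7.7643) = 2.0, clip(-0.8783) = -0.8783, clip(-1.7625) = -1.0, clip(4.617) = 2.0
Projection = [2.0, -0.8783, -1.0, 2.0]
Squared diffs: [33.2272, 0.0, 0.5814, 6.8487]
Distance = sqrt(40.6573) = 6.3763


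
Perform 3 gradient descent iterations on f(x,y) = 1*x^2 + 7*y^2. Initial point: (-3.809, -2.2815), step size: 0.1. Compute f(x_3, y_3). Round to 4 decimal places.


Gradient descent on f(x,y) = 1*x^2 + 7*y^2.
Starting point: (-3.809, -2.2815), alpha = 0.1
Step 1: grad_x = 2*1*-3.809 = -7.618, grad_y = 2*7*-2.2815 = -31.941
  x_1 = -3.809 - 0.1*-7.618 = -3.0472
  y_1 = -2.2815 - 0.1*-31.941 = 0.9126
Step 2: grad_x = 2*1*-3.0472 = -6.0944, grad_y = 2*7*0.9126 = 12.7764
  x_2 = -3.0472 - 0.1*-6.0944 = -2.4378
  y_2 = 0.9126 - 0.1*12.7764 = -0.365
Step 3: grad_x = 2*1*-2.4378 = -4.8755, grad_y = 2*7*-0.365 = -5.1106
  x_3 = -2.4378 - 0.1*-4.8755 = -1.9502
  y_3 = -0.365 - 0.1*-5.1106 = 0.146
f(-1.9502, 0.146) = 1*(-1.9502)^2 + 7*0.146^2 = 3.9526


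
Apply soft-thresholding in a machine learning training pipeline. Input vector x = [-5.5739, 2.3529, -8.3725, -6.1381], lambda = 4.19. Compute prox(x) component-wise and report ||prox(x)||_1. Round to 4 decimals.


Soft-thresholding with lambda = 4.19:
prox(-5.5739) = sign(-5.5739)*max(|-5.5739| - 4.19, 0) = -1.3839
prox(2.3529) = sign(2.3529)*max(|2.3529| - 4.19, 0) = 0.0
prox(-8.3725) = sign(-8.3725)*max(|-8.3725| - 4.19, 0) = -4.1825
prox(-6.1381) = sign(-6.1381)*max(|-6.1381| - 4.19, 0) = -1.9481
prox(x) = [-1.3839, 0.0, -4.1825, -1.9481]
||prox(x)||_1 = 1.3839 + 0.0 + 4.1825 + 1.9481 = 7.5145


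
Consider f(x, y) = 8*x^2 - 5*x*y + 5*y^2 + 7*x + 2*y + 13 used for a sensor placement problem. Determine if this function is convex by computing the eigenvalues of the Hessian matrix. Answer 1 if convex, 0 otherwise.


The Hessian of f(x,y) = 8*x^2 - 5*x*y + 5*y^2 + 7*x + 2*y + 13 is:
H = [[16, -5], [-5, 10]]
Trace = 16 + 10 = 26
Determinant = 16*10 - (-5)^2 = 135
Discriminant = (26)^2 - 4*135 = 136.0
Eigenvalues: lambda_1 = 7.169, lambda_2 = 18.831
The function is convex.

1


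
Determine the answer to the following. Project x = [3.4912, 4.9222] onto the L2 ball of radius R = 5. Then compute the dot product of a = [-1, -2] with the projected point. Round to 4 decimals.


Step 1: Compute ||x|| (intermediates to 6 decimals).
||x|| = sqrt(3.4912^2 + 4.9222^2) = 6.034611
Step 2: Project.
Since ||x|| > R, scale = R/||x|| = 5/6.034611 = 0.828554, proj(x) = scale * x
proj(x) = [2.892648, 4.078308]
Step 3: Dot product.
a^T * proj(x) = -1*2.892648 - 2*4.078308 = -11.0493


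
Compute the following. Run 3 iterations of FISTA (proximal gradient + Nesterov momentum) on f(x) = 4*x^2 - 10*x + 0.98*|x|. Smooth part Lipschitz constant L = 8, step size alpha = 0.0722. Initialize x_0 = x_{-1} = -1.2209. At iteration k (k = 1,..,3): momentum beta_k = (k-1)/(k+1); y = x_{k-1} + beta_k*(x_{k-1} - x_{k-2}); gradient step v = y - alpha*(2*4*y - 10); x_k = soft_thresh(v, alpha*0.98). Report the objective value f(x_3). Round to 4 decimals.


FISTA on f(x) = 4*x^2 - 10*x + 0.98*|x|
L = 8, alpha = 0.0722
Iteration 1: beta = 0.0, y = -1.2209 + 0.0*(-1.2209 + 1.2209) = -1.2209
  grad(y) = -19.7672, v = y - alpha*grad = 0.2063
  prox(v) = soft_thresh(0.2063, 0.0708) = 0.1355
Iteration 2: beta = 0.3333, y = 0.1355 + 0.3333*(0.1355 + 1.2209) = 0.5877
  grad(y) = -5.2986, v = y - alpha*grad = 0.9702
  prox(v) = soft_thresh(0.9702, 0.0708) = 0.8995
Iteration 3: beta = 0.5, y = 0.8995 + 0.5*(0.8995 - 0.1355) = 1.2815
  grad(y) = 0.2516, v = y - alpha*grad = 1.2633
  prox(v) = soft_thresh(1.2633, 0.0708) = 1.1925
f(x_3) = 4*1.1925^2 - 10*1.1925 + 0.98*|1.1925| = -5.0681


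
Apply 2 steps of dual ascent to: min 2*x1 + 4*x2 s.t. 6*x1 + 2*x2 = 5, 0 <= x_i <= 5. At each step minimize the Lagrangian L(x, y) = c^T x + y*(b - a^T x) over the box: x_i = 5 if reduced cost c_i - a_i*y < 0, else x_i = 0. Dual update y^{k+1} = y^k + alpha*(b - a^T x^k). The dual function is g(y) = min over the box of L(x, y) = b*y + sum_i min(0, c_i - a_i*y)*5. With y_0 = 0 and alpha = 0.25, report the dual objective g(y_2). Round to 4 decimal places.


Dual ascent for LP: min 2*x1 + 4*x2, 6*x1 + 2*x2 = 5, 0 <= x_i <= 5
Step 1: y^k = 0.0, reduced costs: (2.0, 4.0)
  x^k = (0.0, 0.0), subgradient = b - a^T x = 5.0
  y^{k+1} = 0.0 + 0.25*5.0 = 1.25
Step 2: y^k = 1.25, reduced costs: (-5.5, 1.5)
  x^k = (5.0, 0.0), subgradient = b - a^T x = -25.0
  y^{k+1} = 1.25 + 0.25*-25.0 = -5.0
Dual objective at y_2 = -5.0: reduced costs (32.0, 14.0), box minimizer x = (0.0, 0.0)
g(y_2) = b*y + (c1 - a1*y)*x1 + (c2 - a2*y)*x2 = 5*(-5.0) + 32.0*0.0 + 14.0*0.0 = -25.0 + 0.0 + 0.0 = -25.0


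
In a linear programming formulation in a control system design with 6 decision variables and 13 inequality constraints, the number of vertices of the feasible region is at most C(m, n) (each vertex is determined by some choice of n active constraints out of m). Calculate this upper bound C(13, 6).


Each vertex corresponds to some choice of n active constraints out of m, so the number of vertices is at most C(m, n) = m! / (n!(m-n)!).
m = 13, n = 6
Numerator: 13 * 12 * 11 * 10 * 9 * 8
Denominator: 6! = 720
C(13, 6) = 1716


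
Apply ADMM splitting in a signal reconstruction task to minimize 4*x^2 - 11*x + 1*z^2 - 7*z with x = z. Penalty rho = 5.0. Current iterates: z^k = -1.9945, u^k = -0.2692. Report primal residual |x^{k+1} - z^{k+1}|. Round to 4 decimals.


ADMM iteration with rho = 5.0, z^k = -1.9945, u^k = -0.2692
Step 1: x-update.
Minimize 4*x^2 - 11*x + (5.0/2)*(x + 1.9945 - 0.2692)^2
FOC: (2*4 + 5.0)*x = 11 + 5.0*(-1.9945 + 0.2692)
x^{k+1} = 0.1826
Step 2: z-update.
Minimize 1*z^2 - 7*z + (5.0/2)*(0.1826 - z - 0.2692)^2
FOC: (2*1 + 5.0)*z = 7 + 5.0*(0.1826 - 0.2692)
z^{k+1} = 0.9381
Step 3: u-update.
u^{k+1} = -0.2692 + 0.1826 - 0.9381 = -1.0247
Step 4: Primal residual = |0.1826 - 0.9381| = 0.7555


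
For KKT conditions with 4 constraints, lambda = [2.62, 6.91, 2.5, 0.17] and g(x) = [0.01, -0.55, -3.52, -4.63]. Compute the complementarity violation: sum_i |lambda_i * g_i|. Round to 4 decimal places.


KKT complementary slackness check:
lambda_1 * g_1 = 2.62 * 0.01 = 0.0262
lambda_2 * g_2 = 6.91 * -0.55 = -3.8005
lambda_3 * g_3 = 2.5 * -3.52 = -8.8
lambda_4 * g_4 = 0.17 * -4.63 = -0.7871
Total violation = 0.0262 + 3.8005 + 8.8 + 0.7871 = 13.4138


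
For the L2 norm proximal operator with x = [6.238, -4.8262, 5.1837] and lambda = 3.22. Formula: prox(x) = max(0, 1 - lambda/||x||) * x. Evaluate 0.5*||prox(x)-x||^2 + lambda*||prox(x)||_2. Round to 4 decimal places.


Step 1: Compute ||x||.
||x|| = 9.438
Step 2: Compute scaling factor.
scale = max(0, 1 - 3.22/9.438) = 0.6588
Step 3: prox(x) = [4.1098, -3.1796, 3.4152]
||prox(x)|| = 6.218
Step 4: Proximal objective.
0.5*||prox-x||^2 = 5.1842
lambda*||prox|| = 20.022
Total = 25.2061


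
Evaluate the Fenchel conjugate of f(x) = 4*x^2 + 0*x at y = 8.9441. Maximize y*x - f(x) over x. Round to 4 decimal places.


f*(y) = sup_x {y*x - a*x^2 - b*x} = sup_x {(y-b)*x - a*x^2}
FOC: (y - b) - 2a*x = 0 => x* = (y - b)/(2a)
x* = (8.9441 - 0)/(2*4) = 1.118
f*(8.9441) = (y-b)^2/(4a) = (8.9441 - 0)^2/(4*4)
= 79.9969/16 = 4.9998


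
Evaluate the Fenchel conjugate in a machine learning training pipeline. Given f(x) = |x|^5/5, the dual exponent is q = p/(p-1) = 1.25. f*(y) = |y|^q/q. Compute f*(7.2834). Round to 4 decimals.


The conjugate exponent q satisfies 1/p + 1/q = 1.
p = 5, so q = 5/(5 - 1) = 1.25
|y|^q = 7.2834^1.25 = 11.9651
f*(7.2834) = 11.9651 / 1.25 = 9.5721


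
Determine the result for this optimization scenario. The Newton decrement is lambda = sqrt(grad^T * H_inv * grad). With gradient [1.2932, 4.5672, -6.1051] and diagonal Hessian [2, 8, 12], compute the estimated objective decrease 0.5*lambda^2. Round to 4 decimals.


Step 1: H is diagonal, so H^(-1) * g = [0.6466, 0.5709, -0.5088].
Step 2: g^T H^(-1) g = sum_i g_i^2 / H_ii
  = (1.2932)^2/2 + (4.5672)^2/8 + (-6.1051)^2/12
  = 0.8362 + 2.6074 + 3.106 = 6.5496
Step 3: Objective decrease = 0.5 * g^T H^(-1) g = 3.2748


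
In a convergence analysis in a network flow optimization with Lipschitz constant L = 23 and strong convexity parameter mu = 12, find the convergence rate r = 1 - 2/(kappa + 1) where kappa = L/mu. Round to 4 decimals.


Step 1: Compute the condition number.
kappa = L/mu = 23/12 = 1.9167
Step 2: Compute the convergence rate.
r = 1 - 2/(kappa + 1) = 1 - 2*mu/(L + mu) = (L - mu)/(L + mu) = 11/35 = 0.3143


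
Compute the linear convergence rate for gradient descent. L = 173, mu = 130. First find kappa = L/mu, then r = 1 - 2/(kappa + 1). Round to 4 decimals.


Step 1: Compute the condition number.
kappa = L/mu = 173/130 = 1.3308
Step 2: Compute the convergence rate.
r = 1 - 2/(kappa + 1) = 1 - 2*mu/(L + mu) = (L - mu)/(L + mu) = 43/303 = 0.1419


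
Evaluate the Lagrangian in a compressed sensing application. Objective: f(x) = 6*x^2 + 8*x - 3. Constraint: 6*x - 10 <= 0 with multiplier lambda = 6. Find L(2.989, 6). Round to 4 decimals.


Step 1: Evaluate f(x).
f(2.989) = 6*2.989^2 + 8*2.989 - 3 = 74.5167
Step 2: Evaluate g(x).
g(2.989) = 6*2.989 - 10 = 7.934
Step 3: Compute Lagrangian.
L = 74.5167 + 6*7.934 = 122.1207


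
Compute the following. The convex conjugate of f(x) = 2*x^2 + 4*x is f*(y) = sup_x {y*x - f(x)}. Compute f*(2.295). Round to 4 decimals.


f*(y) = sup_x {y*x - a*x^2 - b*x} = sup_x {(y-b)*x - a*x^2}
FOC: (y - b) - 2a*x = 0 => x* = (y - b)/(2a)
x* = (2.295 - 4)/(2*2) = -0.4263
f*(2.295) = (y-b)^2/(4a) = (2.295 - 4)^2/(4*2)
= 2.907/8 = 0.3634


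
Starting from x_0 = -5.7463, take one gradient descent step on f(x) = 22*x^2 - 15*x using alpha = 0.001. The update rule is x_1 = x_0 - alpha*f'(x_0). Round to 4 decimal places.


We compute the gradient at x_0 and apply the update.
f'(x) = 44*x - 15
f'(-5.7463) = 44*-5.7463 - 15 = -267.8372
x_1 = -5.7463 - 0.001*-267.8372 = -5.4785


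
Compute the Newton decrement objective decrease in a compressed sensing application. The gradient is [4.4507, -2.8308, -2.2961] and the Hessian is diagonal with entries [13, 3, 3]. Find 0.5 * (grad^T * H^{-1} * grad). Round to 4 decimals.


Step 1: H is diagonal, so H^(-1) * g = [0.3424, -0.9436, -0.7654].
Step 2: g^T H^(-1) g = sum_i g_i^2 / H_ii
  = (4.4507)^2/13 + (-2.8308)^2/3 + (-2.2961)^2/3
  = 1.5237 + 2.6711 + 1.7574 = 5.9522
Step 3: Objective decrease = 0.5 * g^T H^(-1) g = 2.9761


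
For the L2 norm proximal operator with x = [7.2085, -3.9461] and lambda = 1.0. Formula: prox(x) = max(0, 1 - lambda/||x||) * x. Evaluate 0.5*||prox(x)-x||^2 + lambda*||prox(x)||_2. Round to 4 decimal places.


Step 1: Compute ||x||.
||x|| = 8.2179
Step 2: Compute scaling factor.
scale = max(0, 1 - 1.0/8.2179) = 0.8783
Step 3: prox(x) = [6.3313, -3.4659]
||prox(x)|| = 7.2179
Step 4: Proximal objective.
0.5*||prox-x||^2 = 0.5
lambda*||prox|| = 7.2179
Total = 7.7179


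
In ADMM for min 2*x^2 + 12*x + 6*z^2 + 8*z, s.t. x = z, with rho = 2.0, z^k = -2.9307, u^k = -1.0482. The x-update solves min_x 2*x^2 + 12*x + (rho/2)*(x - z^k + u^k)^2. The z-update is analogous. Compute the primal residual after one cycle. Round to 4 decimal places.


ADMM iteration with rho = 2.0, z^k = -2.9307, u^k = -1.0482
Step 1: x-update.
Minimize 2*x^2 + 12*x + (2.0/2)*(x + 2.9307 - 1.0482)^2
FOC: (2*2 + 2.0)*x = -12 + 2.0*(-2.9307 + 1.0482)
x^{k+1} = -2.6275
Step 2: z-update.
Minimize 6*z^2 + 8*z + (2.0/2)*(-2.6275 - z - 1.0482)^2
FOC: (2*6 + 2.0)*z = -8 + 2.0*(-2.6275 - 1.0482)
z^{k+1} = -1.0965
Step 3: u-update.
u^{k+1} = -1.0482 - 2.6275 + 1.0965 = -2.5792
Step 4: Primal residual = |-2.6275 + 1.0965| = 1.531


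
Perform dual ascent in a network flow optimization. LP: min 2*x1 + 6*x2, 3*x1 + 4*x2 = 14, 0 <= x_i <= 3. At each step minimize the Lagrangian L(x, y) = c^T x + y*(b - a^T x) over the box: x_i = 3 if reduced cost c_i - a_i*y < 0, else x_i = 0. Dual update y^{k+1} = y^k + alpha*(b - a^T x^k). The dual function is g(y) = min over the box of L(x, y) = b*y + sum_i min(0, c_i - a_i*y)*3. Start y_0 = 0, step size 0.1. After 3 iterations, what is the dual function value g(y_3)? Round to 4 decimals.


Dual ascent for LP: min 2*x1 + 6*x2, 3*x1 + 4*x2 = 14, 0 <= x_i <= 3
Step 1: y^k = 0.0, reduced costs: (2.0, 6.0)
  x^k = (0.0, 0.0), subgradient = b - a^T x = 14.0
  y^{k+1} = 0.0 + 0.1*14.0 = 1.4
Step 2: y^k = 1.4, reduced costs: (-2.2, 0.4)
  x^k = (3.0, 0.0), subgradient = b - a^T x = 5.0
  y^{k+1} = 1.4 + 0.1*5.0 = 1.9
Step 3: y^k = 1.9, reduced costs: (-3.7, -1.6)
  x^k = (3.0, 3.0), subgradient = b - a^T x = -7.0
  y^{k+1} = 1.9 + 0.1*-7.0 = 1.2
Dual objective at y_3 = 1.2: reduced costs (-1.6, 1.2), box minimizer x = (3.0, 0.0)
g(y_3) = b*y + (c1 - a1*y)*x1 + (c2 - a2*y)*x2 = 14*1.2 + (-1.6)*3.0 + 1.2*0.0 = 16.8 - 4.8 + 0.0 = 12.0


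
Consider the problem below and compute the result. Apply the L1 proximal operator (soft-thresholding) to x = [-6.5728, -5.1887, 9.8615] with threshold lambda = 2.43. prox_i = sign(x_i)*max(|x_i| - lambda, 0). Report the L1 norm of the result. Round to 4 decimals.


Soft-thresholding with lambda = 2.43:
prox(-6.5728) = sign(-6.5728)*max(|-6.5728| - 2.43, 0) = -4.1428
prox(-5.1887) = sign(-5.1887)*max(|-5.1887| - 2.43, 0) = -2.7587
prox(9.8615) = sign(9.8615)*max(|9.8615| - 2.43, 0) = 7.4315
prox(x) = [-4.1428, -2.7587, 7.4315]
||prox(x)||_1 = 4.1428 + 2.7587 + 7.4315 = 14.333


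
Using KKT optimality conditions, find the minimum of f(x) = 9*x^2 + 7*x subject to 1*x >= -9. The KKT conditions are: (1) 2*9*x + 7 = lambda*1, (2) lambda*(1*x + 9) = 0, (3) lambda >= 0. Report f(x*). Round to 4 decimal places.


Step 1: Try lambda = 0 (constraint inactive).
Stationarity: 2*9*x + 7 = 0
x* = -7/(2*9) = -7/18 = -0.3889 (rounded; the exact value -7/18 is used below)
Check constraint: 1*-0.3889 = -0.3889 >= -9 -- satisfied.
Step 2: Compute optimal value.
f(x*) = 9*(-7/18)^2 + 7*(-7/18) = -1.3611


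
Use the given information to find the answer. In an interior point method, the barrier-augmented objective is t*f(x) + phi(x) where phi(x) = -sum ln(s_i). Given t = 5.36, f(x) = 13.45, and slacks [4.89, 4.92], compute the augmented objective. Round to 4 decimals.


Step 1: Compute log-barrier.
ln values: [1.5872, 1.5933]
phi = -(1.5872 + 1.5933) = -3.1805
Step 2: Compute augmented objective.
t*f(x) = 5.36*13.45 = 72.092
Total = 72.092 - 3.1805 = 68.9115


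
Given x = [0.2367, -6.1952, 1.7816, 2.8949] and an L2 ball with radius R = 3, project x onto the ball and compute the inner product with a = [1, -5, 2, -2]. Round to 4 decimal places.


Step 1: Compute ||x|| (intermediates to 6 decimals).
||x|| = sqrt(0.2367^2 + (-6.1952)^2 + 1.7816^2 + 2.8949^2) = 7.070437
Step 2: Project.
Since ||x|| > R, scale = R/||x|| = 3/7.070437 = 0.424302, proj(x) = scale * x
proj(x) = [0.100432, -2.628636, 0.755936, 1.228312]
Step 3: Dot product.
a^T * proj(x) = 1*0.100432 - 5*(-2.628636) + 2*0.755936 - 2*1.228312 = 12.2989


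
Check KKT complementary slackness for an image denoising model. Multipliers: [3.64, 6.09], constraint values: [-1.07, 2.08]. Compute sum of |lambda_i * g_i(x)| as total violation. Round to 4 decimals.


KKT complementary slackness check:
lambda_1 * g_1 = 3.64 * -1.07 = -3.8948
lambda_2 * g_2 = 6.09 * 2.08 = 12.6672
Total violation = 3.8948 + 12.6672 = 16.562


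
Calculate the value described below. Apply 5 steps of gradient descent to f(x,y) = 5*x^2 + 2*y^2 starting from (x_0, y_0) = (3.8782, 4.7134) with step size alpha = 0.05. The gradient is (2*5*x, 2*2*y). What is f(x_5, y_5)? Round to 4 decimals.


Gradient descent on f(x,y) = 5*x^2 + 2*y^2.
Starting point: (3.8782, 4.7134), alpha = 0.05
Step 1: grad_x = 2*5*3.8782 = 38.782, grad_y = 2*2*4.7134 = 18.8536
  x_1 = 3.8782 - 0.05*38.782 = 1.9391
  y_1 = 4.7134 - 0.05*18.8536 = 3.7707
Step 2: grad_x = 2*5*1.9391 = 19.391, grad_y = 2*2*3.7707 = 15.0829
  x_2 = 1.9391 - 0.05*19.391 = 0.9696
  y_2 = 3.7707 - 0.05*15.0829 = 3.0166
Step 3: grad_x = 2*5*0.9696 = 9.6955, grad_y = 2*2*3.0166 = 12.0663
  x_3 = 0.9696 - 0.05*9.6955 = 0.4848
  y_3 = 3.0166 - 0.05*12.0663 = 2.4133
Step 4: grad_x = 2*5*0.4848 = 4.8478, grad_y = 2*2*2.4133 = 9.653
  x_4 = 0.4848 - 0.05*4.8478 = 0.2424
  y_4 = 2.4133 - 0.05*9.653 = 1.9306
Step 5: grad_x = 2*5*0.2424 = 2.4239, grad_y = 2*2*1.9306 = 7.7224
  x_5 = 0.2424 - 0.05*2.4239 = 0.1212
  y_5 = 1.9306 - 0.05*7.7224 = 1.5445
f(0.1212, 1.5445) = 5*0.1212^2 + 2*1.5445^2 = 4.8443


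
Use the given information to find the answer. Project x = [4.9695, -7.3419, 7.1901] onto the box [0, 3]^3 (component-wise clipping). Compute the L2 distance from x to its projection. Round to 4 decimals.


Project each component onto [0, 3].
clip(4.9695) = 3.0, clip(-7.3419) = 0.0, clip(7.1901) = 3.0
Projection = [3.0, 0.0, 3.0]
Squared diffs: [3.8789, 53.9035, 17.5569]
Distance = sqrt(75.3393) = 8.6798


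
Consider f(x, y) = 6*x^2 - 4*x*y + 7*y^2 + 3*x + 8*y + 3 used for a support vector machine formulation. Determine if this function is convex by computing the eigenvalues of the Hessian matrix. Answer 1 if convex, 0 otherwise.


The Hessian of f(x,y) = 6*x^2 - 4*x*y + 7*y^2 + 3*x + 8*y + 3 is:
H = [[12, -4], [-4, 14]]
Trace = 12 + 14 = 26
Determinant = 12*14 - (-4)^2 = 152
Discriminant = (26)^2 - 4*152 = 68.0
Eigenvalues: lambda_1 = 8.8769, lambda_2 = 17.1231
The function is convex.

1


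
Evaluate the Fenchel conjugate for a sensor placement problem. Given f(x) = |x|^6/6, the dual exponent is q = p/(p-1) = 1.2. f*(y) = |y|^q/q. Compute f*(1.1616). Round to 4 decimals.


The conjugate exponent q satisfies 1/p + 1/q = 1.
p = 6, so q = 6/(6 - 1) = 1.2
|y|^q = 1.1616^1.2 = 1.1969
f*(1.1616) = 1.1969 / 1.2 = 0.9974


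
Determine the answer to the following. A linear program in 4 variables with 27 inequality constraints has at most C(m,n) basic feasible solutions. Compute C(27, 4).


Each vertex corresponds to some choice of n active constraints out of m, so the number of vertices is at most C(m, n) = m! / (n!(m-n)!).
m = 27, n = 4
Numerator: 27 * 26 * 25 * 24
Denominator: 4! = 24
C(27, 4) = 17550


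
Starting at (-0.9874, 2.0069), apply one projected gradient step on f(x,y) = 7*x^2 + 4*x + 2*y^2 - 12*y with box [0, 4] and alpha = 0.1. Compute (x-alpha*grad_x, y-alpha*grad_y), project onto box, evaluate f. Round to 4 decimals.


Step 1: Compute gradient at (-0.9874, 2.0069).
grad_x = 2*7*-0.9874 + 4 = -9.8236
grad_y = 2*2*2.0069 - 12 = -3.9724
Step 2: Gradient step.
x_raw = -0.9874 - 0.1*-9.8236 = -0.005
y_raw = 2.0069 - 0.1*-3.9724 = 2.4041
Step 3: Project onto [0, 4].
x_proj = clip(-0.005) = 0.0
y_proj = clip(2.4041) = 2.4041
Step 4: Evaluate f.
f(0.0, 2.4041) = -17.2899


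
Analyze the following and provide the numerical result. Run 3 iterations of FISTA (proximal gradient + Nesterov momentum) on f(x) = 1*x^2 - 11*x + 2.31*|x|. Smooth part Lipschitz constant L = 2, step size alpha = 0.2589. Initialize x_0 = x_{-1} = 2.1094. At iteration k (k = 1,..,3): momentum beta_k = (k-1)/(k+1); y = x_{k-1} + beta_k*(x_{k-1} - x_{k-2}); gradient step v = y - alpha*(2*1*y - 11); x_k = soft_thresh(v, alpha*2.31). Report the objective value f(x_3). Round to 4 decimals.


FISTA on f(x) = 1*x^2 - 11*x + 2.31*|x|
L = 2, alpha = 0.2589
Iteration 1: beta = 0.0, y = 2.1094 + 0.0*(2.1094 - 2.1094) = 2.1094
  grad(y) = -6.7812, v = y - alpha*grad = 3.8651
  prox(v) = soft_thresh(3.8651, 0.5981) = 3.267
Iteration 2: beta = 0.3333, y = 3.267 + 0.3333*(3.267 - 2.1094) = 3.6529
  grad(y) = -3.6943, v = y - alpha*grad = 4.6093
  prox(v) = soft_thresh(4.6093, 0.5981) = 4.0112
Iteration 3: beta = 0.5, y = 4.0112 + 0.5*(4.0112 - 3.267) = 4.3834
  grad(y) = -2.2332, v = y - alpha*grad = 4.9616
  prox(v) = soft_thresh(4.9616, 0.5981) = 4.3635
f(x_3) = 1*4.3635^2 - 11*4.3635 + 2.31*|4.3635| = -18.8787


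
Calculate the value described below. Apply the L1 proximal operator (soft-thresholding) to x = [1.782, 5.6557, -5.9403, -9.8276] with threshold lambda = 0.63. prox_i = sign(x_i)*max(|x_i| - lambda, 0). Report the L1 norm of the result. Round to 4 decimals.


Soft-thresholding with lambda = 0.63:
prox(1.782) = sign(1.782)*max(|1.782| - 0.63, 0) = 1.152
prox(5.6557) = sign(5.6557)*max(|5.6557| - 0.63, 0) = 5.0257
prox(-5.9403) = sign(-5.9403)*max(|-5.9403| - 0.63, 0) = -5.3103
prox(-9.8276) = sign(-9.8276)*max(|-9.8276| - 0.63, 0) = -9.1976
prox(x) = [1.152, 5.0257, -5.3103, -9.1976]
||prox(x)||_1 = 1.152 + 5.0257 + 5.3103 + 9.1976 = 20.6856


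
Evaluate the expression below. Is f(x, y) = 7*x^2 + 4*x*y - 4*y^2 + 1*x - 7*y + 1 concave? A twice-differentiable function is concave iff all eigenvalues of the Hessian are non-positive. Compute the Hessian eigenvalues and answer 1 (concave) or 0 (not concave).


The Hessian of f(x,y) = 7*x^2 + 4*x*y - 4*y^2 + 1*x - 7*y + 1 is:
H = [[14, 4], [4, -8]]
Trace = 14 - 8 = 6
Determinant = 14*-8 - (4)^2 = -128
Discriminant = (6)^2 - 4*-128 = 548.0
Eigenvalues: lambda_1 = -8.7047, lambda_2 = 14.7047
The function is not concave.

0


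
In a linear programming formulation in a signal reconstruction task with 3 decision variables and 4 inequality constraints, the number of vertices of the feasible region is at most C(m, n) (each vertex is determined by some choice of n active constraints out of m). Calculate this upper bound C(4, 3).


Each vertex corresponds to some choice of n active constraints out of m, so the number of vertices is at most C(m, n) = m! / (n!(m-n)!).
m = 4, n = 3
Numerator: 4 * 3 * 2
Denominator: 3! = 6
C(4, 3) = 4


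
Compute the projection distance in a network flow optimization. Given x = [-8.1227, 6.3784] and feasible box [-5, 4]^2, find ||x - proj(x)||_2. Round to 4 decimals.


Project each component onto [-5, 4].
clip(-8.1227) = -5.0, clip(6.3784) = 4.0
Projection = [-5.0, 4.0]
Squared diffs: [9.7513, 5.6568]
Distance = sqrt(15.4081) = 3.9253


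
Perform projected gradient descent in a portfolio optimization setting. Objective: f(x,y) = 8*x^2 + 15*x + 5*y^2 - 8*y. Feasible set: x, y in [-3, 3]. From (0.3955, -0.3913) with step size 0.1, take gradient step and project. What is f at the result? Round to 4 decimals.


Step 1: Compute gradient at (0.3955, -0.3913).
grad_x = 2*8*0.3955 + 15 = 21.328
grad_y = 2*5*-0.3913 - 8 = -11.913
Step 2: Gradient step.
x_raw = 0.3955 - 0.1*21.328 = -1.7373
y_raw = -0.3913 - 0.1*-11.913 = 0.8
Step 3: Project onto [-3, 3].
x_proj = clip(-1.7373) = -1.7373
y_proj = clip(0.8) = 0.8
Step 4: Evaluate f.
f(-1.7373, 0.8) = -5.1138


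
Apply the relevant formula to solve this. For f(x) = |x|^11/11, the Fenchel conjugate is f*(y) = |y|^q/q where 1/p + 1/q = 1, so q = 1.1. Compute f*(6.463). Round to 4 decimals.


The conjugate exponent q satisfies 1/p + 1/q = 1.
p = 11, so q = 11/(11 - 1) = 1.1
|y|^q = 6.463^1.1 = 7.7889
f*(6.463) = 7.7889 / 1.1 = 7.0808


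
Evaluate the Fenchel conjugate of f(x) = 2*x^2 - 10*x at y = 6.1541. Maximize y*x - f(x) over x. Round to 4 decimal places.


f*(y) = sup_x {y*x - a*x^2 - b*x} = sup_x {(y-b)*x - a*x^2}
FOC: (y - b) - 2a*x = 0 => x* = (y - b)/(2a)
x* = (6.1541 + 10)/(2*2) = 4.0385
f*(6.1541) = (y-b)^2/(4a) = (6.1541 + 10)^2/(4*2)
= 260.9549/8 = 32.6194


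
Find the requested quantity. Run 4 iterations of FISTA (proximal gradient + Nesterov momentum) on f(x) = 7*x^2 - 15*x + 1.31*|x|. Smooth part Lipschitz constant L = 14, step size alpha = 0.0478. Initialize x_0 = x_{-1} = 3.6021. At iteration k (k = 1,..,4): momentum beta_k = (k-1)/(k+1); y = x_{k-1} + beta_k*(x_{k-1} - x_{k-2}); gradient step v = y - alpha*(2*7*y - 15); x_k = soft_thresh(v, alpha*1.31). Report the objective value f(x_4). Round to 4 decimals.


FISTA on f(x) = 7*x^2 - 15*x + 1.31*|x|
L = 14, alpha = 0.0478
Iteration 1: beta = 0.0, y = 3.6021 + 0.0*(3.6021 - 3.6021) = 3.6021
  grad(y) = 35.4294, v = y - alpha*grad = 1.9086
  prox(v) = soft_thresh(1.9086, 0.0626) = 1.846
Iteration 2: beta = 0.3333, y = 1.846 + 0.3333*(1.846 - 3.6021) = 1.2606
  grad(y) = 2.6481, v = y - alpha*grad = 1.134
  prox(v) = soft_thresh(1.134, 0.0626) = 1.0714
Iteration 3: beta = 0.5, y = 1.0714 + 0.5*(1.0714 - 1.846) = 0.6841
  grad(y) = -5.4227, v = y - alpha*grad = 0.9433
  prox(v) = soft_thresh(0.9433, 0.0626) = 0.8807
Iteration 4: beta = 0.6, y = 0.8807 + 0.6*(0.8807 - 1.0714) = 0.7663
  grad(y) = -4.2724, v = y - alpha*grad = 0.9705
  prox(v) = soft_thresh(0.9705, 0.0626) = 0.9079
f(x_4) = 7*0.9079^2 - 15*0.9079 + 1.31*|0.9079| = -6.6591


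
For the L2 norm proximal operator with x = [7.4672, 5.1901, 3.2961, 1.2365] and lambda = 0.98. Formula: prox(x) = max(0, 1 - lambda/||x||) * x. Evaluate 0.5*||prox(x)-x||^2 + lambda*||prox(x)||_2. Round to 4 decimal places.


Step 1: Compute ||x||.
||x|| = 9.7514
Step 2: Compute scaling factor.
scale = max(0, 1 - 0.98/9.7514) = 0.8995
Step 3: prox(x) = [6.7168, 4.6685, 2.9648, 1.1122]
||prox(x)|| = 8.7714
Step 4: Proximal objective.
0.5*||prox-x||^2 = 0.4802
lambda*||prox|| = 8.596
Total = 9.0762


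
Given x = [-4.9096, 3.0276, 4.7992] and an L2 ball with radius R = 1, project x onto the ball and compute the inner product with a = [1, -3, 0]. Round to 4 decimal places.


Step 1: Compute ||x|| (intermediates to 6 decimals).
||x|| = sqrt((-4.9096)^2 + 3.0276^2 + 4.7992^2) = 7.503523
Step 2: Project.
Since ||x|| > R, scale = R/||x|| = 1/7.503523 = 0.133271, proj(x) = scale * x
proj(x) = [-0.654307, 0.403491, 0.639594]
Step 3: Dot product.
a^T * proj(x) = 1*(-0.654307) - 3*0.403491 + 0*0.639594 = -1.8648


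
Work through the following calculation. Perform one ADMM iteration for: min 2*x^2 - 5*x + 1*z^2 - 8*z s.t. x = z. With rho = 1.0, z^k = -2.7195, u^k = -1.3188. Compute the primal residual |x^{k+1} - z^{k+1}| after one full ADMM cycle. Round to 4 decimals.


ADMM iteration with rho = 1.0, z^k = -2.7195, u^k = -1.3188
Step 1: x-update.
Minimize 2*x^2 - 5*x + (1.0/2)*(x + 2.7195 - 1.3188)^2
FOC: (2*2 + 1.0)*x = 5 + 1.0*(-2.7195 + 1.3188)
x^{k+1} = 0.7199
Step 2: z-update.
Minimize 1*z^2 - 8*z + (1.0/2)*(0.7199 - z - 1.3188)^2
FOC: (2*1 + 1.0)*z = 8 + 1.0*(0.7199 - 1.3188)
z^{k+1} = 2.467
Step 3: u-update.
u^{k+1} = -1.3188 + 0.7199 - 2.467 = -3.066
Step 4: Primal residual = |0.7199 - 2.467| = 1.7472


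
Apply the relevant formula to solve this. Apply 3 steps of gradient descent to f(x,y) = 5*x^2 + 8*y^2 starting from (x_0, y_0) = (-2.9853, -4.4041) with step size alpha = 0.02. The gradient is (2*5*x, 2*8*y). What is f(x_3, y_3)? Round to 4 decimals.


Gradient descent on f(x,y) = 5*x^2 + 8*y^2.
Starting point: (-2.9853, -4.4041), alpha = 0.02
Step 1: grad_x = 2*5*-2.9853 = -29.853, grad_y = 2*8*-4.4041 = -70.4656
  x_1 = -2.9853 - 0.02*-29.853 = -2.3882
  y_1 = -4.4041 - 0.02*-70.4656 = -2.9948
Step 2: grad_x = 2*5*-2.3882 = -23.8824, grad_y = 2*8*-2.9948 = -47.9166
  x_2 = -2.3882 - 0.02*-23.8824 = -1.9106
  y_2 = -2.9948 - 0.02*-47.9166 = -2.0365
Step 3: grad_x = 2*5*-1.9106 = -19.1059, grad_y = 2*8*-2.0365 = -32.5833
  x_3 = -1.9106 - 0.02*-19.1059 = -1.5285
  y_3 = -2.0365 - 0.02*-32.5833 = -1.3848
f(-1.5285, -1.3848) = 5*(-1.5285)^2 + 8*(-1.3848)^2 = 27.0223


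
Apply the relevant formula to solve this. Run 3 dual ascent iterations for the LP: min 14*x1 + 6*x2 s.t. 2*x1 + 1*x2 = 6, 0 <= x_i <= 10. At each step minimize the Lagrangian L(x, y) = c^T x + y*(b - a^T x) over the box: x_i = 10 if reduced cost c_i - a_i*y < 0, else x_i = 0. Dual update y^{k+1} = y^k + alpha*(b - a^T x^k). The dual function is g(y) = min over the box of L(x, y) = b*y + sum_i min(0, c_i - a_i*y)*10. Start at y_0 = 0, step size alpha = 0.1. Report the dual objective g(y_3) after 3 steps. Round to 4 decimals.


Dual ascent for LP: min 14*x1 + 6*x2, 2*x1 + 1*x2 = 6, 0 <= x_i <= 10
Step 1: y^k = 0.0, reduced costs: (14.0, 6.0)
  x^k = (0.0, 0.0), subgradient = b - a^T x = 6.0
  y^{k+1} = 0.0 + 0.1*6.0 = 0.6
Step 2: y^k = 0.6, reduced costs: (12.8, 5.4)
  x^k = (0.0, 0.0), subgradient = b - a^T x = 6.0
  y^{k+1} = 0.6 + 0.1*6.0 = 1.2
Step 3: y^k = 1.2, reduced costs: (11.6, 4.8)
  x^k = (0.0, 0.0), subgradient = b - a^T x = 6.0
  y^{k+1} = 1.2 + 0.1*6.0 = 1.8
Dual objective at y_3 = 1.8: reduced costs (10.4, 4.2), box minimizer x = (0.0, 0.0)
g(y_3) = b*y + (c1 - a1*y)*x1 + (c2 - a2*y)*x2 = 6*1.8 + 10.4*0.0 + 4.2*0.0 = 10.8 + 0.0 + 0.0 = 10.8


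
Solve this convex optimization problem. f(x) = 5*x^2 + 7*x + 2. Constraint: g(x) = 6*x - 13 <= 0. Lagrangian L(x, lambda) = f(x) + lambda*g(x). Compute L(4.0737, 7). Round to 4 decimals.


Step 1: Evaluate f(x).
f(4.0737) = 5*4.0737^2 + 7*4.0737 + 2 = 113.4911
Step 2: Evaluate g(x).
g(4.0737) = 6*4.0737 - 13 = 11.4422
Step 3: Compute Lagrangian.
L = 113.4911 + 7*11.4422 = 193.5865


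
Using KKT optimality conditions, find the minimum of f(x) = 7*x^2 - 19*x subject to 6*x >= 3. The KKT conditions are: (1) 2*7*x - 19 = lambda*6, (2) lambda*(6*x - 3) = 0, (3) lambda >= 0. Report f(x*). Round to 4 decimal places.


Step 1: Try lambda = 0 (constraint inactive).
Stationarity: 2*7*x - 19 = 0
x* = 19/(2*7) = 19/14 = 1.3571 (rounded; the exact value 19/14 is used below)
Check constraint: 6*1.3571 = 8.1426 >= 3 -- satisfied.
Step 2: Compute optimal value.
f(x*) = 7*(19/14)^2 - 19*(19/14) = -12.8929


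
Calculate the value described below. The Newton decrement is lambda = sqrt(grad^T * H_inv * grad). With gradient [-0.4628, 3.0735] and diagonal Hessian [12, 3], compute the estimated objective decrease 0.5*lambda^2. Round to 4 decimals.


Step 1: H is diagonal, so H^(-1) * g = [-0.0386, 1.0245].
Step 2: g^T H^(-1) g = sum_i g_i^2 / H_ii
  = (-0.4628)^2/12 + (3.0735)^2/3
  = 0.0178 + 3.1488 = 3.1666
Step 3: Objective decrease = 0.5 * g^T H^(-1) g = 1.5833


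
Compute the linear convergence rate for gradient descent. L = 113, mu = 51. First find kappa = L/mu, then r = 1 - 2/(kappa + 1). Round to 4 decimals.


Step 1: Compute the condition number.
kappa = L/mu = 113/51 = 2.2157
Step 2: Compute the convergence rate.
r = 1 - 2/(kappa + 1) = 1 - 2*mu/(L + mu) = (L - mu)/(L + mu) = 62/164 = 0.378


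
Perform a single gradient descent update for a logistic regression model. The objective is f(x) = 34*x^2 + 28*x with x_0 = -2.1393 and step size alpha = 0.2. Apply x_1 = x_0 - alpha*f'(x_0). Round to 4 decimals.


We compute the gradient at x_0 and apply the update.
f'(x) = 68*x + 28
f'(-2.1393) = 68*-2.1393 + 28 = -117.4724
x_1 = -2.1393 - 0.2*-117.4724 = 21.3552


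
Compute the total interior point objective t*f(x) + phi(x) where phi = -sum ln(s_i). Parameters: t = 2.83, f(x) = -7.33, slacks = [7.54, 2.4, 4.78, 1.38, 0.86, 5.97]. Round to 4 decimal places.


Step 1: Compute log-barrier.
ln values: [2.0202, 0.8755, 1.5644, 0.3221, -0.1508, 1.7867]
phi = -(2.0202 + 0.8755 + 1.5644 + 0.3221 - 0.1508 + 1.7867) = -6.4181
Step 2: Compute augmented objective.
t*f(x) = 2.83*-7.33 = -20.7439
Total = -20.7439 - 6.4181 = -27.162


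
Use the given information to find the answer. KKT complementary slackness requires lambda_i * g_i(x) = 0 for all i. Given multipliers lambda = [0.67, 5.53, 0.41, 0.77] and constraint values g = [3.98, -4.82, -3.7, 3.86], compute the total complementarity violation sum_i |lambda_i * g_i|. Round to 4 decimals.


KKT complementary slackness check:
lambda_1 * g_1 = 0.67 * 3.98 = 2.6666
lambda_2 * g_2 = 5.53 * -4.82 = -26.6546
lambda_3 * g_3 = 0.41 * -3.7 = -1.517
lambda_4 * g_4 = 0.77 * 3.86 = 2.9722
Total violation = 2.6666 + 26.6546 + 1.517 + 2.9722 = 33.8104


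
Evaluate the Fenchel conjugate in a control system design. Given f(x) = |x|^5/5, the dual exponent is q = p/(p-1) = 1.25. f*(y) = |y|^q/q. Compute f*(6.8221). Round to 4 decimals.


The conjugate exponent q satisfies 1/p + 1/q = 1.
p = 5, so q = 5/(5 - 1) = 1.25
|y|^q = 6.8221^1.25 = 11.0255
f*(6.8221) = 11.0255 / 1.25 = 8.8204


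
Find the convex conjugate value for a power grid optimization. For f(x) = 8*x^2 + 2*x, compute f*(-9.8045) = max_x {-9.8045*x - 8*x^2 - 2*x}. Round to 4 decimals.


f*(y) = sup_x {y*x - a*x^2 - b*x} = sup_x {(y-b)*x - a*x^2}
FOC: (y - b) - 2a*x = 0 => x* = (y - b)/(2a)
x* = (-9.8045 - 2)/(2*8) = -0.7378
f*(-9.8045) = (y-b)^2/(4a) = (-9.8045 - 2)^2/(4*8)
= 139.3462/32 = 4.3546


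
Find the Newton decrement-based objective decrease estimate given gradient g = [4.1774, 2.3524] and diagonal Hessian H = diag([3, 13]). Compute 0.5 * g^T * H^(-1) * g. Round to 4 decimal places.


Step 1: H is diagonal, so H^(-1) * g = [1.3925, 0.181].
Step 2: g^T H^(-1) g = sum_i g_i^2 / H_ii
  = (4.1774)^2/3 + (2.3524)^2/13
  = 5.8169 + 0.4257 = 6.2426
Step 3: Objective decrease = 0.5 * g^T H^(-1) g = 3.1213


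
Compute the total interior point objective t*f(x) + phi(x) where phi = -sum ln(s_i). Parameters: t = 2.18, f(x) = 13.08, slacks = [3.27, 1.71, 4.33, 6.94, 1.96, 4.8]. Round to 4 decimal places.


Step 1: Compute log-barrier.
ln values: [1.1848, 0.5365, 1.4656, 1.9373, 0.6729, 1.5686]
phi = -(1.1848 + 0.5365 + 1.4656 + 1.9373 + 0.6729 + 1.5686) = -7.3657
Step 2: Compute augmented objective.
t*f(x) = 2.18*13.08 = 28.5144
Total = 28.5144 - 7.3657 = 21.1487


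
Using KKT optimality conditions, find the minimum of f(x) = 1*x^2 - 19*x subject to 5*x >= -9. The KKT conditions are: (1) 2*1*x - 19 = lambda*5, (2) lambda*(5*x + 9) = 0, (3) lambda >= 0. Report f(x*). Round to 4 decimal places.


Step 1: Try lambda = 0 (constraint inactive).
Stationarity: 2*1*x - 19 = 0
x* = 19/(2*1) = 9.5
Check constraint: 5*9.5 = 47.5 >= -9 -- satisfied.
Step 2: Compute optimal value.
f(x*) = 1*9.5^2 - 19*9.5 = -90.25


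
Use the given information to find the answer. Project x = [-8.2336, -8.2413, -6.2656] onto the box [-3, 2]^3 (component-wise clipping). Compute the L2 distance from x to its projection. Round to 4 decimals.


Project each component onto [-3, 2].
clip(-8.2336) = -3.0, clip(-8.2413) = -3.0, clip(-6.2656) = -3.0
Projection = [-3.0, -3.0, -3.0]
Squared diffs: [27.3906, 27.4712, 10.6641]
Distance = sqrt(65.5259) = 8.0948


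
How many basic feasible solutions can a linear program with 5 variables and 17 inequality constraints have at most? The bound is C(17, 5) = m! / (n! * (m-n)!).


Each vertex corresponds to some choice of n active constraints out of m, so the number of vertices is at most C(m, n) = m! / (n!(m-n)!).
m = 17, n = 5
Numerator: 17 * 16 * 15 * 14 * 13
Denominator: 5! = 120
C(17, 5) = 6188
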